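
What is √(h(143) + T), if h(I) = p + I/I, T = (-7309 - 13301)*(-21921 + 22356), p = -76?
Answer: 5*I*√358617 ≈ 2994.2*I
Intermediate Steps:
T = -8965350 (T = -20610*435 = -8965350)
h(I) = -75 (h(I) = -76 + I/I = -76 + 1 = -75)
√(h(143) + T) = √(-75 - 8965350) = √(-8965425) = 5*I*√358617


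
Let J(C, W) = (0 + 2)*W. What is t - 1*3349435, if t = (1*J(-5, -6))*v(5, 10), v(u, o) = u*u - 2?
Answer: -3349711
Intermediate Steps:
J(C, W) = 2*W
v(u, o) = -2 + u**2 (v(u, o) = u**2 - 2 = -2 + u**2)
t = -276 (t = (1*(2*(-6)))*(-2 + 5**2) = (1*(-12))*(-2 + 25) = -12*23 = -276)
t - 1*3349435 = -276 - 1*3349435 = -276 - 3349435 = -3349711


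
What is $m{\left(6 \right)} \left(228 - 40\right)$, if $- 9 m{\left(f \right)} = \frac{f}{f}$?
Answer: $- \frac{188}{9} \approx -20.889$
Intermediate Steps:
$m{\left(f \right)} = - \frac{1}{9}$ ($m{\left(f \right)} = - \frac{f \frac{1}{f}}{9} = \left(- \frac{1}{9}\right) 1 = - \frac{1}{9}$)
$m{\left(6 \right)} \left(228 - 40\right) = - \frac{228 - 40}{9} = \left(- \frac{1}{9}\right) 188 = - \frac{188}{9}$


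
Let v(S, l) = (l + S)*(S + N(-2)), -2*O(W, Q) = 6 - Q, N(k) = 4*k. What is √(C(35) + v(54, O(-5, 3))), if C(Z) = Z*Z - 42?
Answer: √3598 ≈ 59.983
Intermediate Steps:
O(W, Q) = -3 + Q/2 (O(W, Q) = -(6 - Q)/2 = -3 + Q/2)
C(Z) = -42 + Z² (C(Z) = Z² - 42 = -42 + Z²)
v(S, l) = (-8 + S)*(S + l) (v(S, l) = (l + S)*(S + 4*(-2)) = (S + l)*(S - 8) = (S + l)*(-8 + S) = (-8 + S)*(S + l))
√(C(35) + v(54, O(-5, 3))) = √((-42 + 35²) + (54² - 8*54 - 8*(-3 + (½)*3) + 54*(-3 + (½)*3))) = √((-42 + 1225) + (2916 - 432 - 8*(-3 + 3/2) + 54*(-3 + 3/2))) = √(1183 + (2916 - 432 - 8*(-3/2) + 54*(-3/2))) = √(1183 + (2916 - 432 + 12 - 81)) = √(1183 + 2415) = √3598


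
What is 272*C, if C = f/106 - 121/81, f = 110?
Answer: -532576/4293 ≈ -124.06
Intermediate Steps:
C = -1958/4293 (C = 110/106 - 121/81 = 110*(1/106) - 121*1/81 = 55/53 - 121/81 = -1958/4293 ≈ -0.45609)
272*C = 272*(-1958/4293) = -532576/4293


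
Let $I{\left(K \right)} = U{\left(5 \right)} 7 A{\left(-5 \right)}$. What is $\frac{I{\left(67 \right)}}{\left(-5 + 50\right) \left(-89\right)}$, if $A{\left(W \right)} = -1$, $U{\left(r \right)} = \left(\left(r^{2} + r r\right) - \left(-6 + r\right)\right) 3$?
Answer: $\frac{119}{445} \approx 0.26742$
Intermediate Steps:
$U{\left(r \right)} = 18 - 3 r + 6 r^{2}$ ($U{\left(r \right)} = \left(\left(r^{2} + r^{2}\right) - \left(-6 + r\right)\right) 3 = \left(2 r^{2} - \left(-6 + r\right)\right) 3 = \left(6 - r + 2 r^{2}\right) 3 = 18 - 3 r + 6 r^{2}$)
$I{\left(K \right)} = -1071$ ($I{\left(K \right)} = \left(18 - 15 + 6 \cdot 5^{2}\right) 7 \left(-1\right) = \left(18 - 15 + 6 \cdot 25\right) 7 \left(-1\right) = \left(18 - 15 + 150\right) 7 \left(-1\right) = 153 \cdot 7 \left(-1\right) = 1071 \left(-1\right) = -1071$)
$\frac{I{\left(67 \right)}}{\left(-5 + 50\right) \left(-89\right)} = - \frac{1071}{\left(-5 + 50\right) \left(-89\right)} = - \frac{1071}{45 \left(-89\right)} = - \frac{1071}{-4005} = \left(-1071\right) \left(- \frac{1}{4005}\right) = \frac{119}{445}$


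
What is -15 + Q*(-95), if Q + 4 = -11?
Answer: 1410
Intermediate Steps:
Q = -15 (Q = -4 - 11 = -15)
-15 + Q*(-95) = -15 - 15*(-95) = -15 + 1425 = 1410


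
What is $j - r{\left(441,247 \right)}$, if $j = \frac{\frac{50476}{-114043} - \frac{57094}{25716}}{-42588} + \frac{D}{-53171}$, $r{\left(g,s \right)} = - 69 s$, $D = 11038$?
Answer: $\frac{8084382325816217063077}{474357846046669416} \approx 17043.0$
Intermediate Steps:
$j = - \frac{98444357169793811}{474357846046669416}$ ($j = \frac{\frac{50476}{-114043} - \frac{57094}{25716}}{-42588} + \frac{11038}{-53171} = \left(50476 \left(- \frac{1}{114043}\right) - \frac{28547}{12858}\right) \left(- \frac{1}{42588}\right) + 11038 \left(- \frac{1}{53171}\right) = \left(- \frac{50476}{114043} - \frac{28547}{12858}\right) \left(- \frac{1}{42588}\right) - \frac{11038}{53171} = \left(- \frac{3904605929}{1466364894}\right) \left(- \frac{1}{42588}\right) - \frac{11038}{53171} = \frac{557800847}{8921364015096} - \frac{11038}{53171} = - \frac{98444357169793811}{474357846046669416} \approx -0.20753$)
$j - r{\left(441,247 \right)} = - \frac{98444357169793811}{474357846046669416} - \left(-69\right) 247 = - \frac{98444357169793811}{474357846046669416} - -17043 = - \frac{98444357169793811}{474357846046669416} + 17043 = \frac{8084382325816217063077}{474357846046669416}$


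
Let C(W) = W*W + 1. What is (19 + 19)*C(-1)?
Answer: 76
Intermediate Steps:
C(W) = 1 + W² (C(W) = W² + 1 = 1 + W²)
(19 + 19)*C(-1) = (19 + 19)*(1 + (-1)²) = 38*(1 + 1) = 38*2 = 76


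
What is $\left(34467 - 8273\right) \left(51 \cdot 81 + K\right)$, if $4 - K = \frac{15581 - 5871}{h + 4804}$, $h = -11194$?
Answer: $\frac{69236923784}{639} \approx 1.0835 \cdot 10^{8}$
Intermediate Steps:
$K = \frac{3527}{639}$ ($K = 4 - \frac{15581 - 5871}{-11194 + 4804} = 4 - \frac{9710}{-6390} = 4 - 9710 \left(- \frac{1}{6390}\right) = 4 - - \frac{971}{639} = 4 + \frac{971}{639} = \frac{3527}{639} \approx 5.5196$)
$\left(34467 - 8273\right) \left(51 \cdot 81 + K\right) = \left(34467 - 8273\right) \left(51 \cdot 81 + \frac{3527}{639}\right) = 26194 \left(4131 + \frac{3527}{639}\right) = 26194 \cdot \frac{2643236}{639} = \frac{69236923784}{639}$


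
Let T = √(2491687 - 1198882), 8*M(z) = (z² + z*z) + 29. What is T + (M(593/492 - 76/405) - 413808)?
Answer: -7302180100023719/17646465600 + 3*√143645 ≈ -4.1267e+5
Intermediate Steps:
M(z) = 29/8 + z²/4 (M(z) = ((z² + z*z) + 29)/8 = ((z² + z²) + 29)/8 = (2*z² + 29)/8 = (29 + 2*z²)/8 = 29/8 + z²/4)
T = 3*√143645 (T = √1292805 = 3*√143645 ≈ 1137.0)
T + (M(593/492 - 76/405) - 413808) = 3*√143645 + ((29/8 + (593/492 - 76/405)²/4) - 413808) = 3*√143645 + ((29/8 + (67591/66420)²/4) - 413808) = 3*√143645 + ((29/8 + (¼)*(4568543281/4411616400)) - 413808) = 3*√143645 + ((29/8 + 4568543281/17646465600) - 413808) = 3*√143645 + (68536981081/17646465600 - 413808) = 3*√143645 - 7302180100023719/17646465600 = -7302180100023719/17646465600 + 3*√143645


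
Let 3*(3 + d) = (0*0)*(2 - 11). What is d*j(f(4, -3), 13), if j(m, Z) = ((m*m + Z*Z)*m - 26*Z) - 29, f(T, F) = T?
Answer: -1119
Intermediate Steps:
j(m, Z) = -29 - 26*Z + m*(Z**2 + m**2) (j(m, Z) = ((m**2 + Z**2)*m - 26*Z) - 29 = ((Z**2 + m**2)*m - 26*Z) - 29 = (m*(Z**2 + m**2) - 26*Z) - 29 = (-26*Z + m*(Z**2 + m**2)) - 29 = -29 - 26*Z + m*(Z**2 + m**2))
d = -3 (d = -3 + ((0*0)*(2 - 11))/3 = -3 + (0*(-9))/3 = -3 + (1/3)*0 = -3 + 0 = -3)
d*j(f(4, -3), 13) = -3*(-29 + 4**3 - 26*13 + 4*13**2) = -3*(-29 + 64 - 338 + 4*169) = -3*(-29 + 64 - 338 + 676) = -3*373 = -1119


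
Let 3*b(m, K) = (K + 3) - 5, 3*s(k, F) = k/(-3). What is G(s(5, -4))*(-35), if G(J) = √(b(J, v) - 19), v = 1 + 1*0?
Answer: -35*I*√174/3 ≈ -153.89*I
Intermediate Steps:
v = 1 (v = 1 + 0 = 1)
s(k, F) = -k/9 (s(k, F) = (k/(-3))/3 = (k*(-⅓))/3 = (-k/3)/3 = -k/9)
b(m, K) = -⅔ + K/3 (b(m, K) = ((K + 3) - 5)/3 = ((3 + K) - 5)/3 = (-2 + K)/3 = -⅔ + K/3)
G(J) = I*√174/3 (G(J) = √((-⅔ + (⅓)*1) - 19) = √((-⅔ + ⅓) - 19) = √(-⅓ - 19) = √(-58/3) = I*√174/3)
G(s(5, -4))*(-35) = (I*√174/3)*(-35) = -35*I*√174/3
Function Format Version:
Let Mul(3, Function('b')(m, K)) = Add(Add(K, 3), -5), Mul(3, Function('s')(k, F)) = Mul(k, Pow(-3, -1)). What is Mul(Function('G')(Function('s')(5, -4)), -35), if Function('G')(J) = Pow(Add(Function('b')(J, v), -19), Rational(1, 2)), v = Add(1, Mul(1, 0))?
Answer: Mul(Rational(-35, 3), I, Pow(174, Rational(1, 2))) ≈ Mul(-153.89, I)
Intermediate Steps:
v = 1 (v = Add(1, 0) = 1)
Function('s')(k, F) = Mul(Rational(-1, 9), k) (Function('s')(k, F) = Mul(Rational(1, 3), Mul(k, Pow(-3, -1))) = Mul(Rational(1, 3), Mul(k, Rational(-1, 3))) = Mul(Rational(1, 3), Mul(Rational(-1, 3), k)) = Mul(Rational(-1, 9), k))
Function('b')(m, K) = Add(Rational(-2, 3), Mul(Rational(1, 3), K)) (Function('b')(m, K) = Mul(Rational(1, 3), Add(Add(K, 3), -5)) = Mul(Rational(1, 3), Add(Add(3, K), -5)) = Mul(Rational(1, 3), Add(-2, K)) = Add(Rational(-2, 3), Mul(Rational(1, 3), K)))
Function('G')(J) = Mul(Rational(1, 3), I, Pow(174, Rational(1, 2))) (Function('G')(J) = Pow(Add(Add(Rational(-2, 3), Mul(Rational(1, 3), 1)), -19), Rational(1, 2)) = Pow(Add(Add(Rational(-2, 3), Rational(1, 3)), -19), Rational(1, 2)) = Pow(Add(Rational(-1, 3), -19), Rational(1, 2)) = Pow(Rational(-58, 3), Rational(1, 2)) = Mul(Rational(1, 3), I, Pow(174, Rational(1, 2))))
Mul(Function('G')(Function('s')(5, -4)), -35) = Mul(Mul(Rational(1, 3), I, Pow(174, Rational(1, 2))), -35) = Mul(Rational(-35, 3), I, Pow(174, Rational(1, 2)))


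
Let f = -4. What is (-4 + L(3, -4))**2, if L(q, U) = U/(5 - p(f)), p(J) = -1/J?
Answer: 8464/361 ≈ 23.446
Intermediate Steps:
L(q, U) = 4*U/19 (L(q, U) = U/(5 - (-1)/(-4)) = U/(5 - (-1)*(-1)/4) = U/(5 - 1*1/4) = U/(5 - 1/4) = U/(19/4) = U*(4/19) = 4*U/19)
(-4 + L(3, -4))**2 = (-4 + (4/19)*(-4))**2 = (-4 - 16/19)**2 = (-92/19)**2 = 8464/361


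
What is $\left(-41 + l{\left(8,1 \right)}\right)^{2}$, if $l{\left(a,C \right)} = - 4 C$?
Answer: $2025$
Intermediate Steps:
$\left(-41 + l{\left(8,1 \right)}\right)^{2} = \left(-41 - 4\right)^{2} = \left(-45\right)^{2} = 2025$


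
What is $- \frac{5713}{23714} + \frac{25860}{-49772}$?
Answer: $- \frac{224397869}{295073302} \approx -0.76048$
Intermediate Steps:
$- \frac{5713}{23714} + \frac{25860}{-49772} = \left(-5713\right) \frac{1}{23714} + 25860 \left(- \frac{1}{49772}\right) = - \frac{5713}{23714} - \frac{6465}{12443} = - \frac{224397869}{295073302}$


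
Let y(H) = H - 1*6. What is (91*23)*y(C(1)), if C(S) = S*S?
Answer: -10465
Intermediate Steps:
C(S) = S²
y(H) = -6 + H (y(H) = H - 6 = -6 + H)
(91*23)*y(C(1)) = (91*23)*(-6 + 1²) = 2093*(-6 + 1) = 2093*(-5) = -10465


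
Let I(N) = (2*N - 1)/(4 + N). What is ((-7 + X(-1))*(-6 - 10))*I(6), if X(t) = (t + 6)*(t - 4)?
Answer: 2816/5 ≈ 563.20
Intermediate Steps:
X(t) = (-4 + t)*(6 + t) (X(t) = (6 + t)*(-4 + t) = (-4 + t)*(6 + t))
I(N) = (-1 + 2*N)/(4 + N)
((-7 + X(-1))*(-6 - 10))*I(6) = ((-7 + (-24 + (-1)² + 2*(-1)))*(-6 - 10))*((-1 + 2*6)/(4 + 6)) = ((-7 + (-24 + 1 - 2))*(-16))*((-1 + 12)/10) = ((-7 - 25)*(-16))*((⅒)*11) = -32*(-16)*(11/10) = 512*(11/10) = 2816/5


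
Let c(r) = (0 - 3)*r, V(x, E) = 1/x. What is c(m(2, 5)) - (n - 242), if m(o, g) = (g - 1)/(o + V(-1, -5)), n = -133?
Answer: 363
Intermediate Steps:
m(o, g) = (-1 + g)/(-1 + o) (m(o, g) = (g - 1)/(o + 1/(-1)) = (-1 + g)/(o - 1) = (-1 + g)/(-1 + o))
c(r) = -3*r
c(m(2, 5)) - (n - 242) = -3*(-1 + 5)/(-1 + 2) - (-133 - 242) = -3*4/1 - 1*(-375) = -3*4 + 375 = -12 + 375 = 363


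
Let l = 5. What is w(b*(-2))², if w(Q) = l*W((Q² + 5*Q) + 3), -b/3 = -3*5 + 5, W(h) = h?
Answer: 272745225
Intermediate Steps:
b = 30 (b = -3*(-3*5 + 5) = -3*(-15 + 5) = -3*(-10) = 30)
w(Q) = 15 + 5*Q² + 25*Q (w(Q) = 5*((Q² + 5*Q) + 3) = 5*(3 + Q² + 5*Q) = 15 + 5*Q² + 25*Q)
w(b*(-2))² = (15 + 5*(30*(-2))² + 25*(30*(-2)))² = (15 + 5*(-60)² + 25*(-60))² = (15 + 5*3600 - 1500)² = (15 + 18000 - 1500)² = 16515² = 272745225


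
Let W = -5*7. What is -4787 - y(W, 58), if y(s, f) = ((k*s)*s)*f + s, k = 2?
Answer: -146852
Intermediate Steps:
W = -35
y(s, f) = s + 2*f*s² (y(s, f) = ((2*s)*s)*f + s = (2*s²)*f + s = 2*f*s² + s = s + 2*f*s²)
-4787 - y(W, 58) = -4787 - (-35)*(1 + 2*58*(-35)) = -4787 - (-35)*(1 - 4060) = -4787 - (-35)*(-4059) = -4787 - 1*142065 = -4787 - 142065 = -146852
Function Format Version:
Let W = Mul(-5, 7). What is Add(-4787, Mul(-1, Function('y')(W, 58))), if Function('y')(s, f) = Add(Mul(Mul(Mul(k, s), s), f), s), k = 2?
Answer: -146852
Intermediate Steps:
W = -35
Function('y')(s, f) = Add(s, Mul(2, f, Pow(s, 2))) (Function('y')(s, f) = Add(Mul(Mul(Mul(2, s), s), f), s) = Add(Mul(Mul(2, Pow(s, 2)), f), s) = Add(Mul(2, f, Pow(s, 2)), s) = Add(s, Mul(2, f, Pow(s, 2))))
Add(-4787, Mul(-1, Function('y')(W, 58))) = Add(-4787, Mul(-1, Mul(-35, Add(1, Mul(2, 58, -35))))) = Add(-4787, Mul(-1, Mul(-35, Add(1, -4060)))) = Add(-4787, Mul(-1, Mul(-35, -4059))) = Add(-4787, Mul(-1, 142065)) = Add(-4787, -142065) = -146852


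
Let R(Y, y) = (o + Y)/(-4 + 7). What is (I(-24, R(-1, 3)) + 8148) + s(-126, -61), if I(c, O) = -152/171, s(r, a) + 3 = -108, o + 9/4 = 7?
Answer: 72325/9 ≈ 8036.1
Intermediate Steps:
o = 19/4 (o = -9/4 + 7 = 19/4 ≈ 4.7500)
s(r, a) = -111 (s(r, a) = -3 - 108 = -111)
R(Y, y) = 19/12 + Y/3 (R(Y, y) = (19/4 + Y)/(-4 + 7) = (19/4 + Y)/3 = (19/4 + Y)*(⅓) = 19/12 + Y/3)
I(c, O) = -8/9 (I(c, O) = -152*1/171 = -8/9)
(I(-24, R(-1, 3)) + 8148) + s(-126, -61) = (-8/9 + 8148) - 111 = 73324/9 - 111 = 72325/9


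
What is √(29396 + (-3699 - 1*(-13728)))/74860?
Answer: √1577/14972 ≈ 0.0026524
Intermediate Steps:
√(29396 + (-3699 - 1*(-13728)))/74860 = √(29396 + (-3699 + 13728))*(1/74860) = √(29396 + 10029)*(1/74860) = √39425*(1/74860) = (5*√1577)*(1/74860) = √1577/14972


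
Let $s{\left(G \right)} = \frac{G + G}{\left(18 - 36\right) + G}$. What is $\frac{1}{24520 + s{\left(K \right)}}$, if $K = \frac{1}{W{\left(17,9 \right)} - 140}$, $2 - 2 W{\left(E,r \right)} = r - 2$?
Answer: $\frac{1283}{31459161} \approx 4.0783 \cdot 10^{-5}$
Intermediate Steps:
$W{\left(E,r \right)} = 2 - \frac{r}{2}$ ($W{\left(E,r \right)} = 1 - \frac{r - 2}{2} = 1 - \frac{-2 + r}{2} = 1 - \left(-1 + \frac{r}{2}\right) = 2 - \frac{r}{2}$)
$K = - \frac{2}{285}$ ($K = \frac{1}{\left(2 - \frac{9}{2}\right) - 140} = \frac{1}{- \frac{5}{2} - 140} = \frac{1}{- \frac{285}{2}} = - \frac{2}{285} \approx -0.0070175$)
$s{\left(G \right)} = \frac{2 G}{-18 + G}$
$\frac{1}{24520 + s{\left(K \right)}} = \frac{1}{24520 + 2 \left(- \frac{2}{285}\right) \frac{1}{-18 - \frac{2}{285}}} = \frac{1}{24520 + 2 \left(- \frac{2}{285}\right) \frac{1}{- \frac{5132}{285}}} = \frac{1}{24520 + 2 \left(- \frac{2}{285}\right) \left(- \frac{285}{5132}\right)} = \frac{1}{24520 + \frac{1}{1283}} = \frac{1}{\frac{31459161}{1283}} = \frac{1283}{31459161}$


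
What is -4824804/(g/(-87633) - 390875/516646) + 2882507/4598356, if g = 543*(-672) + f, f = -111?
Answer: -25755988220393228626477/18196031627339188 ≈ -1.4155e+6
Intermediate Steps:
g = -365007 (g = 543*(-672) - 111 = -364896 - 111 = -365007)
-4824804/(g/(-87633) - 390875/516646) + 2882507/4598356 = -4824804/(-365007/(-87633) - 390875/516646) + 2882507/4598356 = -4824804/(-365007*(-1/87633) - 390875*1/516646) + 2882507*(1/4598356) = -4824804/(121669/29211 - 390875/516646) + 2882507/4598356 = -4824804/3957073273/1160903562 + 2882507/4598356 = -4824804*1160903562/3957073273 + 2882507/4598356 = -5601132149551848/3957073273 + 2882507/4598356 = -25755988220393228626477/18196031627339188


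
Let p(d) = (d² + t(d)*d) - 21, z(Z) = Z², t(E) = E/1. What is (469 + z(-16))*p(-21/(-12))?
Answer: -86275/8 ≈ -10784.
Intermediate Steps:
t(E) = E (t(E) = E*1 = E)
p(d) = -21 + 2*d² (p(d) = (d² + d*d) - 21 = (d² + d²) - 21 = 2*d² - 21 = -21 + 2*d²)
(469 + z(-16))*p(-21/(-12)) = (469 + (-16)²)*(-21 + 2*(-21/(-12))²) = (469 + 256)*(-21 + 2*(-21*(-1/12))²) = 725*(-21 + 2*(7/4)²) = 725*(-21 + 2*(49/16)) = 725*(-21 + 49/8) = 725*(-119/8) = -86275/8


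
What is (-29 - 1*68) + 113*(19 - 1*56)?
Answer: -4278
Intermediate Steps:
(-29 - 1*68) + 113*(19 - 1*56) = (-29 - 68) + 113*(19 - 56) = -97 + 113*(-37) = -97 - 4181 = -4278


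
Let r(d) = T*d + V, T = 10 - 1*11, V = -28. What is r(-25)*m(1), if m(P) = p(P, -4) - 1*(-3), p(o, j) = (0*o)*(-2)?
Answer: -9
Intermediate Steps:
T = -1 (T = 10 - 11 = -1)
p(o, j) = 0 (p(o, j) = 0*(-2) = 0)
m(P) = 3 (m(P) = 0 - 1*(-3) = 0 + 3 = 3)
r(d) = -28 - d (r(d) = -d - 28 = -28 - d)
r(-25)*m(1) = (-28 - 1*(-25))*3 = (-28 + 25)*3 = -3*3 = -9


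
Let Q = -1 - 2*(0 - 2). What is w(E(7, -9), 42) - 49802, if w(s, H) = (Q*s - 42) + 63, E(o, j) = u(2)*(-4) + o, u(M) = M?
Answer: -49784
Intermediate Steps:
Q = 3 (Q = -1 - 2*(-2) = -1 + 4 = 3)
E(o, j) = -8 + o (E(o, j) = 2*(-4) + o = -8 + o)
w(s, H) = 21 + 3*s (w(s, H) = (3*s - 42) + 63 = (-42 + 3*s) + 63 = 21 + 3*s)
w(E(7, -9), 42) - 49802 = (21 + 3*(-8 + 7)) - 49802 = (21 + 3*(-1)) - 49802 = (21 - 3) - 49802 = 18 - 49802 = -49784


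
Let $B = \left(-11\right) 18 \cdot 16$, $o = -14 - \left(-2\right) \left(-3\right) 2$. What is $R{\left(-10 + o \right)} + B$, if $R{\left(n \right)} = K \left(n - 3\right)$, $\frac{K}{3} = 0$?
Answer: $-3168$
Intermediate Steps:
$K = 0$ ($K = 3 \cdot 0 = 0$)
$o = -26$ ($o = -14 - 6 \cdot 2 = -14 - 12 = -26$)
$R{\left(n \right)} = 0$ ($R{\left(n \right)} = 0 \left(n - 3\right) = 0 \left(-3 + n\right) = 0$)
$B = -3168$ ($B = \left(-198\right) 16 = -3168$)
$R{\left(-10 + o \right)} + B = 0 - 3168 = -3168$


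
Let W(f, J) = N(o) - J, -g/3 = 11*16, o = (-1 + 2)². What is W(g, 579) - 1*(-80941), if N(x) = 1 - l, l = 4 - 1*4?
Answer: 80363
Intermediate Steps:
o = 1 (o = 1² = 1)
l = 0 (l = 4 - 4 = 0)
g = -528 (g = -33*16 = -3*176 = -528)
N(x) = 1 (N(x) = 1 - 1*0 = 1 + 0 = 1)
W(f, J) = 1 - J
W(g, 579) - 1*(-80941) = (1 - 1*579) - 1*(-80941) = (1 - 579) + 80941 = -578 + 80941 = 80363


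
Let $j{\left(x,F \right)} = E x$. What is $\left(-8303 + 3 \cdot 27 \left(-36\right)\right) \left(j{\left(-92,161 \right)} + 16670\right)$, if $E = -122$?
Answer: $-312942786$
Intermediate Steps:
$j{\left(x,F \right)} = - 122 x$
$\left(-8303 + 3 \cdot 27 \left(-36\right)\right) \left(j{\left(-92,161 \right)} + 16670\right) = \left(-8303 + 3 \cdot 27 \left(-36\right)\right) \left(\left(-122\right) \left(-92\right) + 16670\right) = \left(-8303 + 81 \left(-36\right)\right) \left(11224 + 16670\right) = \left(-8303 - 2916\right) 27894 = \left(-11219\right) 27894 = -312942786$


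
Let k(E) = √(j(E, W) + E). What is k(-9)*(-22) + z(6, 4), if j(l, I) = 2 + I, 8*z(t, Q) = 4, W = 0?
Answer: ½ - 22*I*√7 ≈ 0.5 - 58.207*I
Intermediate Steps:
z(t, Q) = ½ (z(t, Q) = (⅛)*4 = ½)
k(E) = √(2 + E) (k(E) = √((2 + 0) + E) = √(2 + E))
k(-9)*(-22) + z(6, 4) = √(2 - 9)*(-22) + ½ = √(-7)*(-22) + ½ = (I*√7)*(-22) + ½ = -22*I*√7 + ½ = ½ - 22*I*√7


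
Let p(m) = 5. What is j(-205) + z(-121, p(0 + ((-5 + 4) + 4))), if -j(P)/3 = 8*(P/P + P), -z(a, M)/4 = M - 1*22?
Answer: 4964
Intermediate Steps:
z(a, M) = 88 - 4*M (z(a, M) = -4*(M - 1*22) = -4*(M - 22) = -4*(-22 + M) = 88 - 4*M)
j(P) = -24 - 24*P (j(P) = -24*(P/P + P) = -24*(1 + P) = -3*(8 + 8*P) = -24 - 24*P)
j(-205) + z(-121, p(0 + ((-5 + 4) + 4))) = (-24 - 24*(-205)) + (88 - 4*5) = (-24 + 4920) + (88 - 20) = 4896 + 68 = 4964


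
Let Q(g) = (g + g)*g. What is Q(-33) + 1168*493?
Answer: 578002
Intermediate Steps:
Q(g) = 2*g**2 (Q(g) = (2*g)*g = 2*g**2)
Q(-33) + 1168*493 = 2*(-33)**2 + 1168*493 = 2*1089 + 575824 = 2178 + 575824 = 578002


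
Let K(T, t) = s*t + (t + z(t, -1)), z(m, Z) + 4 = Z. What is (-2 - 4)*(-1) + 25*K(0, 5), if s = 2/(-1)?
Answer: -244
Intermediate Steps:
z(m, Z) = -4 + Z
s = -2 (s = 2*(-1) = -2)
K(T, t) = -5 - t (K(T, t) = -2*t + (t + (-4 - 1)) = -2*t + (t - 5) = -2*t + (-5 + t) = -5 - t)
(-2 - 4)*(-1) + 25*K(0, 5) = (-2 - 4)*(-1) + 25*(-5 - 1*5) = -6*(-1) + 25*(-5 - 5) = 6 + 25*(-10) = 6 - 250 = -244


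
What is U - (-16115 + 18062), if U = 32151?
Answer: 30204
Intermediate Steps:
U - (-16115 + 18062) = 32151 - (-16115 + 18062) = 32151 - 1*1947 = 32151 - 1947 = 30204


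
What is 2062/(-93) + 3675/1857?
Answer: -1162453/57567 ≈ -20.193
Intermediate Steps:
2062/(-93) + 3675/1857 = 2062*(-1/93) + 3675*(1/1857) = -2062/93 + 1225/619 = -1162453/57567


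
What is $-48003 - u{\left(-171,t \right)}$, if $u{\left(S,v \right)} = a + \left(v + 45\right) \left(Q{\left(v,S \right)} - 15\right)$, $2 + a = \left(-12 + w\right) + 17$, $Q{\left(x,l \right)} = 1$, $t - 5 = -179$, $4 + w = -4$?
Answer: $-49804$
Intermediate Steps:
$w = -8$ ($w = -4 - 4 = -8$)
$t = -174$ ($t = 5 - 179 = -174$)
$a = -5$ ($a = -2 + \left(\left(-12 - 8\right) + 17\right) = -2 + \left(-20 + 17\right) = -2 - 3 = -5$)
$u{\left(S,v \right)} = -635 - 14 v$ ($u{\left(S,v \right)} = -5 + \left(v + 45\right) \left(1 - 15\right) = -5 + \left(45 + v\right) \left(-14\right) = -5 - \left(630 + 14 v\right) = -635 - 14 v$)
$-48003 - u{\left(-171,t \right)} = -48003 - \left(-635 - -2436\right) = -48003 - \left(-635 + 2436\right) = -48003 - 1801 = -49804$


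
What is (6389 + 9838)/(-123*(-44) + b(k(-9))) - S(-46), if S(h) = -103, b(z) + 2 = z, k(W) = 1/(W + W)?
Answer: 10322123/97379 ≈ 106.00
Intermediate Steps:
k(W) = 1/(2*W)
b(z) = -2 + z
(6389 + 9838)/(-123*(-44) + b(k(-9))) - S(-46) = (6389 + 9838)/(-123*(-44) + (-2 + (½)/(-9))) - 1*(-103) = 16227/(5412 + (-2 + (½)*(-⅑))) + 103 = 16227/(5412 + (-2 - 1/18)) + 103 = 16227/(5412 - 37/18) + 103 = 16227/(97379/18) + 103 = 16227*(18/97379) + 103 = 292086/97379 + 103 = 10322123/97379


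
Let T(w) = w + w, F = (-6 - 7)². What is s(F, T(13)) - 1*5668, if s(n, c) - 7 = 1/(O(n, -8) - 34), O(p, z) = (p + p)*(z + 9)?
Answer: -1720943/304 ≈ -5661.0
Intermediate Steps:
O(p, z) = 2*p*(9 + z) (O(p, z) = (2*p)*(9 + z) = 2*p*(9 + z))
F = 169 (F = (-13)² = 169)
T(w) = 2*w
s(n, c) = 7 + 1/(-34 + 2*n) (s(n, c) = 7 + 1/(2*n*(9 - 8) - 34) = 7 + 1/(2*n*1 - 34) = 7 + 1/(2*n - 34) = 7 + 1/(-34 + 2*n))
s(F, T(13)) - 1*5668 = (-237 + 14*169)/(2*(-17 + 169)) - 1*5668 = (½)*(-237 + 2366)/152 - 5668 = (½)*(1/152)*2129 - 5668 = 2129/304 - 5668 = -1720943/304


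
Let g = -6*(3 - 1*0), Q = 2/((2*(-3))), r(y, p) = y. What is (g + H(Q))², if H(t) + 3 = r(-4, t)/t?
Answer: 81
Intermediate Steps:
Q = -⅓ (Q = 2/(-6) = 2*(-⅙) = -⅓ ≈ -0.33333)
g = -18 (g = -6*(3 + 0) = -6*3 = -18)
H(t) = -3 - 4/t
(g + H(Q))² = (-18 + (-3 - 4/(-⅓)))² = (-18 + (-3 - 4*(-3)))² = (-18 + (-3 + 12))² = (-18 + 9)² = (-9)² = 81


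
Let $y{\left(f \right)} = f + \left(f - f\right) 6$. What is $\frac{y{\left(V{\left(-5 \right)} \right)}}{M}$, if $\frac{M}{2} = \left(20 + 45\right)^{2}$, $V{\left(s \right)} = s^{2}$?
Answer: $\frac{1}{338} \approx 0.0029586$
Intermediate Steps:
$M = 8450$ ($M = 2 \left(20 + 45\right)^{2} = 2 \cdot 65^{2} = 2 \cdot 4225 = 8450$)
$y{\left(f \right)} = f$ ($y{\left(f \right)} = f + 0 \cdot 6 = f + 0 = f$)
$\frac{y{\left(V{\left(-5 \right)} \right)}}{M} = \frac{\left(-5\right)^{2}}{8450} = 25 \cdot \frac{1}{8450} = \frac{1}{338}$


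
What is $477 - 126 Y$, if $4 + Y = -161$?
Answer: $21267$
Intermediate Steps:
$Y = -165$ ($Y = -4 - 161 = -165$)
$477 - 126 Y = 477 - -20790 = 477 + 20790 = 21267$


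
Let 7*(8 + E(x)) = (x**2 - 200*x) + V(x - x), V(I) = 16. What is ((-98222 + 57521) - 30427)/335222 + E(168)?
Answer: -908030124/1173277 ≈ -773.93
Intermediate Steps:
E(x) = -40/7 - 200*x/7 + x**2/7 (E(x) = -8 + ((x**2 - 200*x) + 16)/7 = -8 + (16 + x**2 - 200*x)/7 = -8 + (16/7 - 200*x/7 + x**2/7) = -40/7 - 200*x/7 + x**2/7)
((-98222 + 57521) - 30427)/335222 + E(168) = ((-98222 + 57521) - 30427)/335222 + (-40/7 - 200/7*168 + (1/7)*168**2) = (-40701 - 30427)*(1/335222) + (-40/7 - 4800 + (1/7)*28224) = -71128*1/335222 + (-40/7 - 4800 + 4032) = -35564/167611 - 5416/7 = -908030124/1173277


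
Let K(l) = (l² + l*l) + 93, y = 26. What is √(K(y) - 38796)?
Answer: I*√37351 ≈ 193.26*I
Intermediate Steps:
K(l) = 93 + 2*l² (K(l) = (l² + l²) + 93 = 2*l² + 93 = 93 + 2*l²)
√(K(y) - 38796) = √((93 + 2*26²) - 38796) = √((93 + 2*676) - 38796) = √((93 + 1352) - 38796) = √(1445 - 38796) = √(-37351) = I*√37351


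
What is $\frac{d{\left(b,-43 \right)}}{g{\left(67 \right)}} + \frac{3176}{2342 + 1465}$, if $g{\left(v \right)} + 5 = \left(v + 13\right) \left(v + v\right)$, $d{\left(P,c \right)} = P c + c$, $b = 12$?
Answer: $\frac{31902727}{40792005} \approx 0.78208$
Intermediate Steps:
$d{\left(P,c \right)} = c + P c$
$g{\left(v \right)} = -5 + 2 v \left(13 + v\right)$ ($g{\left(v \right)} = -5 + \left(v + 13\right) \left(v + v\right) = -5 + \left(13 + v\right) 2 v = -5 + 2 v \left(13 + v\right)$)
$\frac{d{\left(b,-43 \right)}}{g{\left(67 \right)}} + \frac{3176}{2342 + 1465} = \frac{\left(-43\right) \left(1 + 12\right)}{-5 + 2 \cdot 67^{2} + 26 \cdot 67} + \frac{3176}{2342 + 1465} = \frac{\left(-43\right) 13}{-5 + 2 \cdot 4489 + 1742} + \frac{3176}{3807} = - \frac{559}{-5 + 8978 + 1742} + 3176 \cdot \frac{1}{3807} = - \frac{559}{10715} + \frac{3176}{3807} = \frac{31902727}{40792005}$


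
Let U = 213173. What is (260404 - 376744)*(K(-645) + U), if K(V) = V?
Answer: -24725507520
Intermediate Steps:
(260404 - 376744)*(K(-645) + U) = (260404 - 376744)*(-645 + 213173) = -116340*212528 = -24725507520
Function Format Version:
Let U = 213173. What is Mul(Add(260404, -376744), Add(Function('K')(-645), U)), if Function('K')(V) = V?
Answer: -24725507520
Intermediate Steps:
Mul(Add(260404, -376744), Add(Function('K')(-645), U)) = Mul(Add(260404, -376744), Add(-645, 213173)) = Mul(-116340, 212528) = -24725507520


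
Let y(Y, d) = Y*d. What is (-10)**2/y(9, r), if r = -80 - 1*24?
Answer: -25/234 ≈ -0.10684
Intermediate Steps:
r = -104 (r = -80 - 24 = -104)
(-10)**2/y(9, r) = (-10)**2/((9*(-104))) = 100/(-936) = 100*(-1/936) = -25/234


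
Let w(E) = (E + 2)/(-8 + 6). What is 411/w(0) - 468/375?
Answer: -51531/125 ≈ -412.25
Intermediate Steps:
w(E) = -1 - E/2 (w(E) = (2 + E)/(-2) = (2 + E)*(-1/2) = -1 - E/2)
411/w(0) - 468/375 = 411/(-1 - 1/2*0) - 468/375 = 411/(-1 + 0) - 468*1/375 = 411/(-1) - 156/125 = 411*(-1) - 156/125 = -411 - 156/125 = -51531/125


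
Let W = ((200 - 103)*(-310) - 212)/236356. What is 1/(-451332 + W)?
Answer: -118178/53337528237 ≈ -2.2157e-6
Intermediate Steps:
W = -15141/118178 (W = (97*(-310) - 212)*(1/236356) = (-30070 - 212)*(1/236356) = -30282*1/236356 = -15141/118178 ≈ -0.12812)
1/(-451332 + W) = 1/(-451332 - 15141/118178) = 1/(-53337528237/118178) = -118178/53337528237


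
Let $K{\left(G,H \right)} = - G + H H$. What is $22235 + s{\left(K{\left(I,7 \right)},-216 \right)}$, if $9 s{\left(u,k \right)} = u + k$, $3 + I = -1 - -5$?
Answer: $\frac{66649}{3} \approx 22216.0$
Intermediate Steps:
$I = 1$ ($I = -3 - -4 = -3 + \left(-1 + 5\right) = -3 + 4 = 1$)
$K{\left(G,H \right)} = H^{2} - G$ ($K{\left(G,H \right)} = - G + H^{2} = H^{2} - G$)
$s{\left(u,k \right)} = \frac{k}{9} + \frac{u}{9}$ ($s{\left(u,k \right)} = \frac{u + k}{9} = \frac{k + u}{9} = \frac{k}{9} + \frac{u}{9}$)
$22235 + s{\left(K{\left(I,7 \right)},-216 \right)} = 22235 + \left(\frac{1}{9} \left(-216\right) + \frac{7^{2} - 1}{9}\right) = 22235 - \left(24 - \frac{49 - 1}{9}\right) = 22235 + \left(-24 + \frac{1}{9} \cdot 48\right) = 22235 + \left(-24 + \frac{16}{3}\right) = 22235 - \frac{56}{3} = \frac{66649}{3}$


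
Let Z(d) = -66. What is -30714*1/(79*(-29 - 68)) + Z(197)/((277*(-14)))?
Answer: 59807325/14858557 ≈ 4.0251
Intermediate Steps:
-30714*1/(79*(-29 - 68)) + Z(197)/((277*(-14))) = -30714*1/(79*(-29 - 68)) - 66/(277*(-14)) = -30714/(79*(-97)) - 66/(-3878) = -30714/(-7663) - 66*(-1/3878) = -30714*(-1/7663) + 33/1939 = 30714/7663 + 33/1939 = 59807325/14858557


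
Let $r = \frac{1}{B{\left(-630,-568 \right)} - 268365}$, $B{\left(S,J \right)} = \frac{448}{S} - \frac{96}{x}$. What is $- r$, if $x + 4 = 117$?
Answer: $\frac{5085}{1364643961} \approx 3.7262 \cdot 10^{-6}$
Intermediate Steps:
$x = 113$ ($x = -4 + 117 = 113$)
$B{\left(S,J \right)} = - \frac{96}{113} + \frac{448}{S}$ ($B{\left(S,J \right)} = \frac{448}{S} - \frac{96}{113} = - \frac{96}{113} + \frac{448}{S}$)
$r = - \frac{5085}{1364643961}$ ($r = \frac{1}{\left(- \frac{96}{113} + \frac{448}{-630}\right) - 268365} = \frac{1}{\left(- \frac{96}{113} + 448 \left(- \frac{1}{630}\right)\right) - 268365} = \frac{1}{\left(- \frac{96}{113} - \frac{32}{45}\right) - 268365} = \frac{1}{- \frac{7936}{5085} - 268365} = \frac{1}{- \frac{1364643961}{5085}} = - \frac{5085}{1364643961} \approx -3.7262 \cdot 10^{-6}$)
$- r = \left(-1\right) \left(- \frac{5085}{1364643961}\right) = \frac{5085}{1364643961}$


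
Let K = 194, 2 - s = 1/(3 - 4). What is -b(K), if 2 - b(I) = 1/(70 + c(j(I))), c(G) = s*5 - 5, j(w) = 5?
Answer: -159/80 ≈ -1.9875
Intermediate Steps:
s = 3 (s = 2 - 1/(3 - 4) = 2 - 1/(-1) = 2 - 1*(-1) = 2 + 1 = 3)
c(G) = 10 (c(G) = 3*5 - 5 = 15 - 5 = 10)
b(I) = 159/80 (b(I) = 2 - 1/(70 + 10) = 2 - 1/80 = 159/80)
-b(K) = -1*159/80 = -159/80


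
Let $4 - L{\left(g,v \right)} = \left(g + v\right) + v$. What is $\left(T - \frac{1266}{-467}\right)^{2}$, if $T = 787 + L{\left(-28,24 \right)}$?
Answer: $\frac{130554310329}{218089} \approx 5.9863 \cdot 10^{5}$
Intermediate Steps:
$L{\left(g,v \right)} = 4 - g - 2 v$ ($L{\left(g,v \right)} = 4 - \left(\left(g + v\right) + v\right) = 4 - \left(g + 2 v\right) = 4 - g - 2 v$)
$T = 771$ ($T = 787 - 16 = 771$)
$\left(T - \frac{1266}{-467}\right)^{2} = \left(771 - \frac{1266}{-467}\right)^{2} = \left(771 - - \frac{1266}{467}\right)^{2} = \left(771 + \frac{1266}{467}\right)^{2} = \left(\frac{361323}{467}\right)^{2} = \frac{130554310329}{218089}$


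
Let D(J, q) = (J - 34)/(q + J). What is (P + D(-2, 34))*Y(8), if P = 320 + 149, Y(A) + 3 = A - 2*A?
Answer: -41173/8 ≈ -5146.6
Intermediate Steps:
Y(A) = -3 - A (Y(A) = -3 + (A - 2*A) = -3 - A)
D(J, q) = (-34 + J)/(J + q)
P = 469
(P + D(-2, 34))*Y(8) = (469 + (-34 - 2)/(-2 + 34))*(-3 - 1*8) = (469 - 36/32)*(-3 - 8) = (469 + (1/32)*(-36))*(-11) = (469 - 9/8)*(-11) = (3743/8)*(-11) = -41173/8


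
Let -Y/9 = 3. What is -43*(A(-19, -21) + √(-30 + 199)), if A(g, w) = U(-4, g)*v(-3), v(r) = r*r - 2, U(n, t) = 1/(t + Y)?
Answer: -25413/46 ≈ -552.46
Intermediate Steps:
Y = -27 (Y = -9*3 = -27)
U(n, t) = 1/(-27 + t) (U(n, t) = 1/(t - 27) = 1/(-27 + t))
v(r) = -2 + r² (v(r) = r² - 2 = -2 + r²)
A(g, w) = 7/(-27 + g) (A(g, w) = (-2 + (-3)²)/(-27 + g) = (-2 + 9)/(-27 + g) = 7/(-27 + g))
-43*(A(-19, -21) + √(-30 + 199)) = -43*(7/(-27 - 19) + √(-30 + 199)) = -43*(7/(-46) + √169) = -43*(7*(-1/46) + 13) = -43*(-7/46 + 13) = -43*591/46 = -25413/46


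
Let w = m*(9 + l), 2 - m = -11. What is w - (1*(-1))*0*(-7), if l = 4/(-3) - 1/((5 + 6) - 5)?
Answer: 195/2 ≈ 97.500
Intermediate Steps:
m = 13 (m = 2 - 1*(-11) = 2 + 11 = 13)
l = -3/2 (l = 4*(-⅓) - 1/(11 - 5) = -4/3 - 1/6 = -4/3 - 1*⅙ = -4/3 - ⅙ = -3/2 ≈ -1.5000)
w = 195/2 (w = 13*(9 - 3/2) = 13*(15/2) = 195/2 ≈ 97.500)
w - (1*(-1))*0*(-7) = 195/2 - (1*(-1))*0*(-7) = 195/2 - (-1*0)*(-7) = 195/2 - 0*(-7) = 195/2 - 1*0 = 195/2 + 0 = 195/2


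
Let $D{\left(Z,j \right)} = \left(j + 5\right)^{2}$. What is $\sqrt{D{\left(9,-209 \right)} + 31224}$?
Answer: $2 \sqrt{18210} \approx 269.89$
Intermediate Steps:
$D{\left(Z,j \right)} = \left(5 + j\right)^{2}$
$\sqrt{D{\left(9,-209 \right)} + 31224} = \sqrt{\left(5 - 209\right)^{2} + 31224} = \sqrt{\left(-204\right)^{2} + 31224} = \sqrt{41616 + 31224} = \sqrt{72840} = 2 \sqrt{18210}$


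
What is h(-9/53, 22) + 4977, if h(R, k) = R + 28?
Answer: 265256/53 ≈ 5004.8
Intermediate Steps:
h(R, k) = 28 + R
h(-9/53, 22) + 4977 = (28 - 9/53) + 4977 = 1475/53 + 4977 = 265256/53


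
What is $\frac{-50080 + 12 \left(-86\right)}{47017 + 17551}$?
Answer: $- \frac{6389}{8071} \approx -0.7916$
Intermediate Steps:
$\frac{-50080 + 12 \left(-86\right)}{47017 + 17551} = \frac{-50080 - 1032}{64568} = \left(-51112\right) \frac{1}{64568} = - \frac{6389}{8071}$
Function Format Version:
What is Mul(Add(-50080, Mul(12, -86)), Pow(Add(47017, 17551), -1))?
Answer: Rational(-6389, 8071) ≈ -0.79160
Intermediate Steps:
Mul(Add(-50080, Mul(12, -86)), Pow(Add(47017, 17551), -1)) = Mul(Add(-50080, -1032), Pow(64568, -1)) = Mul(-51112, Rational(1, 64568)) = Rational(-6389, 8071)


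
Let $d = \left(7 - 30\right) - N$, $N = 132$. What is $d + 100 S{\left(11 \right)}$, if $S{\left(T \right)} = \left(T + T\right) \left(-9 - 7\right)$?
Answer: $-35355$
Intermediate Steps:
$S{\left(T \right)} = - 32 T$ ($S{\left(T \right)} = 2 T \left(-16\right) = - 32 T$)
$d = -155$ ($d = \left(7 - 30\right) - 132 = -23 - 132 = -155$)
$d + 100 S{\left(11 \right)} = -155 + 100 \left(\left(-32\right) 11\right) = -155 + 100 \left(-352\right) = -155 - 35200 = -35355$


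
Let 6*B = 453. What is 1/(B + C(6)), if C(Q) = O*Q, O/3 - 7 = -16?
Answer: -2/173 ≈ -0.011561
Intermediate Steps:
B = 151/2 (B = (⅙)*453 = 151/2 ≈ 75.500)
O = -27 (O = 21 + 3*(-16) = 21 - 48 = -27)
C(Q) = -27*Q
1/(B + C(6)) = 1/(151/2 - 27*6) = 1/(151/2 - 162) = 1/(-173/2) = -2/173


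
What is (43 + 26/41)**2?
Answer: 3200521/1681 ≈ 1903.9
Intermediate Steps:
(43 + 26/41)**2 = (1789/41)**2 = 3200521/1681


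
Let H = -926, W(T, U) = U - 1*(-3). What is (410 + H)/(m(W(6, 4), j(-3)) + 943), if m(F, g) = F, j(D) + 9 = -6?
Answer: -258/475 ≈ -0.54316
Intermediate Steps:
W(T, U) = 3 + U (W(T, U) = U + 3 = 3 + U)
j(D) = -15 (j(D) = -9 - 6 = -15)
(410 + H)/(m(W(6, 4), j(-3)) + 943) = (410 - 926)/((3 + 4) + 943) = -516/(7 + 943) = -516/950 = (1/950)*(-516) = -258/475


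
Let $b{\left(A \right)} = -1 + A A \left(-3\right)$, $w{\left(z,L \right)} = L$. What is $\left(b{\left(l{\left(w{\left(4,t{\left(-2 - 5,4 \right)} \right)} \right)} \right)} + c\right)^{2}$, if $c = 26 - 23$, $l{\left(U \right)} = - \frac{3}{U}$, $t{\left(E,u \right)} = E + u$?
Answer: $1$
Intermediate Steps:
$b{\left(A \right)} = -1 - 3 A^{2}$ ($b{\left(A \right)} = -1 + A \left(- 3 A\right) = -1 - 3 A^{2}$)
$c = 3$
$\left(b{\left(l{\left(w{\left(4,t{\left(-2 - 5,4 \right)} \right)} \right)} \right)} + c\right)^{2} = \left(\left(-1 - 3 \left(- \frac{3}{\left(-2 - 5\right) + 4}\right)^{2}\right) + 3\right)^{2} = \left(\left(-1 - 3 \left(- \frac{3}{-7 + 4}\right)^{2}\right) + 3\right)^{2} = \left(\left(-1 - 3 \left(- \frac{3}{-3}\right)^{2}\right) + 3\right)^{2} = \left(\left(-1 - 3 \left(\left(-3\right) \left(- \frac{1}{3}\right)\right)^{2}\right) + 3\right)^{2} = \left(\left(-1 - 3 \cdot 1^{2}\right) + 3\right)^{2} = \left(\left(-1 - 3\right) + 3\right)^{2} = \left(-4 + 3\right)^{2} = \left(-1\right)^{2} = 1$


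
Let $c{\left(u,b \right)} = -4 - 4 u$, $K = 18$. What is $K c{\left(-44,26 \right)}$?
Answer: $3096$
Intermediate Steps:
$K c{\left(-44,26 \right)} = 18 \left(-4 - -176\right) = 18 \left(-4 + 176\right) = 18 \cdot 172 = 3096$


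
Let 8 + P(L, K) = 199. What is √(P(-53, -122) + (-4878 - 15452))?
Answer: 7*I*√411 ≈ 141.91*I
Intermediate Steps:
P(L, K) = 191 (P(L, K) = -8 + 199 = 191)
√(P(-53, -122) + (-4878 - 15452)) = √(191 + (-4878 - 15452)) = √(191 - 20330) = √(-20139) = 7*I*√411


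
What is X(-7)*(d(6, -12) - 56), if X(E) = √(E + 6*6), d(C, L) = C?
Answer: -50*√29 ≈ -269.26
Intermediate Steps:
X(E) = √(36 + E) (X(E) = √(E + 36) = √(36 + E))
X(-7)*(d(6, -12) - 56) = √(36 - 7)*(6 - 56) = √29*(-50) = -50*√29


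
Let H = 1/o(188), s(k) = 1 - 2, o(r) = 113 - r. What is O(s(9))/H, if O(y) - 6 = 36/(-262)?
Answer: -57600/131 ≈ -439.69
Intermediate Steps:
s(k) = -1
O(y) = 768/131 (O(y) = 6 + 36/(-262) = 6 + 36*(-1/262) = 6 - 18/131 = 768/131)
H = -1/75 (H = 1/(113 - 1*188) = 1/(113 - 188) = 1/(-75) = -1/75 ≈ -0.013333)
O(s(9))/H = 768/(131*(-1/75)) = (768/131)*(-75) = -57600/131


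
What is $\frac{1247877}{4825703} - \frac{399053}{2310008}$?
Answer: $\frac{956894593757}{11147412535624} \approx 0.08584$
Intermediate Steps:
$\frac{1247877}{4825703} - \frac{399053}{2310008} = \frac{956894593757}{11147412535624}$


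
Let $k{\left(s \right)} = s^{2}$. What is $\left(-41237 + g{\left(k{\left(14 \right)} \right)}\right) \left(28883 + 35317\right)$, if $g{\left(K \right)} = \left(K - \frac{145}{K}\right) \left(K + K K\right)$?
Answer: $481381230000$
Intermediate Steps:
$g{\left(K \right)} = \left(K + K^{2}\right) \left(K - \frac{145}{K}\right)$ ($g{\left(K \right)} = \left(K - \frac{145}{K}\right) \left(K + K^{2}\right) = \left(K + K^{2}\right) \left(K - \frac{145}{K}\right)$)
$\left(-41237 + g{\left(k{\left(14 \right)} \right)}\right) \left(28883 + 35317\right) = \left(-41237 + \left(-145 + \left(14^{2}\right)^{2} + \left(14^{2}\right)^{3} - 145 \cdot 14^{2}\right)\right) \left(28883 + 35317\right) = \left(-41237 + \left(-145 + 196^{2} + 196^{3} - 28420\right)\right) 64200 = \left(-41237 + \left(-145 + 38416 + 7529536 - 28420\right)\right) 64200 = \left(-41237 + 7539387\right) 64200 = 7498150 \cdot 64200 = 481381230000$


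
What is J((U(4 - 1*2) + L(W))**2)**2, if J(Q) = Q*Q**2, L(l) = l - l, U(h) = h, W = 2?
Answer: 4096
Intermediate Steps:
L(l) = 0
J(Q) = Q**3
J((U(4 - 1*2) + L(W))**2)**2 = ((((4 - 1*2) + 0)**2)**3)**2 = ((((4 - 2) + 0)**2)**3)**2 = (((2 + 0)**2)**3)**2 = ((2**2)**3)**2 = (4**3)**2 = 64**2 = 4096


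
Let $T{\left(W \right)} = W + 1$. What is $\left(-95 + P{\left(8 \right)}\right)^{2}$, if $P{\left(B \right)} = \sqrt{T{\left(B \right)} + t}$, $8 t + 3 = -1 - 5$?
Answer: $\frac{72263}{8} - \frac{285 \sqrt{14}}{2} \approx 8499.7$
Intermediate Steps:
$T{\left(W \right)} = 1 + W$
$t = - \frac{9}{8}$ ($t = - \frac{3}{8} + \frac{-1 - 5}{8} = - \frac{3}{8} + \frac{1}{8} \left(-6\right) = - \frac{3}{8} - \frac{3}{4} = - \frac{9}{8} \approx -1.125$)
$P{\left(B \right)} = \sqrt{- \frac{1}{8} + B}$ ($P{\left(B \right)} = \sqrt{\left(1 + B\right) - \frac{9}{8}} = \sqrt{- \frac{1}{8} + B}$)
$\left(-95 + P{\left(8 \right)}\right)^{2} = \left(-95 + \frac{\sqrt{-2 + 16 \cdot 8}}{4}\right)^{2} = \left(-95 + \frac{\sqrt{-2 + 128}}{4}\right)^{2} = \left(-95 + \frac{\sqrt{126}}{4}\right)^{2} = \left(-95 + \frac{3 \sqrt{14}}{4}\right)^{2}$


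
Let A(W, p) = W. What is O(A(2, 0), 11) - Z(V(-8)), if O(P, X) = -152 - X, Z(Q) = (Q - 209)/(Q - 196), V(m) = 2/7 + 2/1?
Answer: -222475/1356 ≈ -164.07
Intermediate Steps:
V(m) = 16/7 (V(m) = 2*(⅐) + 2*1 = 2/7 + 2 = 16/7)
Z(Q) = (-209 + Q)/(-196 + Q)
O(A(2, 0), 11) - Z(V(-8)) = (-152 - 1*11) - (-209 + 16/7)/(-196 + 16/7) = (-152 - 11) - (-1447)/((-1356/7)*7) = -163 - (-7)*(-1447)/(1356*7) = -163 - 1*1447/1356 = -163 - 1447/1356 = -222475/1356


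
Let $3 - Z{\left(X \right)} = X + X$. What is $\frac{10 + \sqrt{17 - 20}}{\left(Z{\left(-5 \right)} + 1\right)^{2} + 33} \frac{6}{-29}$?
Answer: $- \frac{60}{6641} - \frac{6 i \sqrt{3}}{6641} \approx -0.0090348 - 0.0015649 i$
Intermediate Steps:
$Z{\left(X \right)} = 3 - 2 X$ ($Z{\left(X \right)} = 3 - \left(X + X\right) = 3 - 2 X$)
$\frac{10 + \sqrt{17 - 20}}{\left(Z{\left(-5 \right)} + 1\right)^{2} + 33} \frac{6}{-29} = \frac{10 + \sqrt{17 - 20}}{\left(\left(3 - -10\right) + 1\right)^{2} + 33} \frac{6}{-29} = \frac{10 + \sqrt{-3}}{\left(\left(3 + 10\right) + 1\right)^{2} + 33} \cdot 6 \left(- \frac{1}{29}\right) = \frac{10 + i \sqrt{3}}{\left(13 + 1\right)^{2} + 33} \left(- \frac{6}{29}\right) = \frac{10 + i \sqrt{3}}{14^{2} + 33} \left(- \frac{6}{29}\right) = \frac{10 + i \sqrt{3}}{196 + 33} \left(- \frac{6}{29}\right) = \frac{10 + i \sqrt{3}}{229} \left(- \frac{6}{29}\right) = \left(10 + i \sqrt{3}\right) \frac{1}{229} \left(- \frac{6}{29}\right) = \left(\frac{10}{229} + \frac{i \sqrt{3}}{229}\right) \left(- \frac{6}{29}\right) = - \frac{60}{6641} - \frac{6 i \sqrt{3}}{6641}$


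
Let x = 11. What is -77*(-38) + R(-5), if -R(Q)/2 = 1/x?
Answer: 32184/11 ≈ 2925.8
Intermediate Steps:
R(Q) = -2/11
-77*(-38) + R(-5) = -77*(-38) - 2/11 = 2926 - 2/11 = 32184/11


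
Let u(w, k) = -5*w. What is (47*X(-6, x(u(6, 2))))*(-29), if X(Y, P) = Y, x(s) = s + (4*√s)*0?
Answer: 8178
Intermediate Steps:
x(s) = s (x(s) = s + 0 = s)
(47*X(-6, x(u(6, 2))))*(-29) = (47*(-6))*(-29) = -282*(-29) = 8178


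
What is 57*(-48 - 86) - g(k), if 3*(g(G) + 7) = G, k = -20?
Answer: -22873/3 ≈ -7624.3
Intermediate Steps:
g(G) = -7 + G/3
57*(-48 - 86) - g(k) = 57*(-48 - 86) - (-7 + (1/3)*(-20)) = 57*(-134) - (-7 - 20/3) = -7638 - 1*(-41/3) = -7638 + 41/3 = -22873/3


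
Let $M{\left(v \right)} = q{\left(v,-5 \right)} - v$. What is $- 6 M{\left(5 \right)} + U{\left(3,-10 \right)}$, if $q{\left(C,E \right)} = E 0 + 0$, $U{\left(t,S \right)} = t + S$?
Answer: $23$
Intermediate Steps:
$U{\left(t,S \right)} = S + t$
$q{\left(C,E \right)} = 0$ ($q{\left(C,E \right)} = 0 + 0 = 0$)
$M{\left(v \right)} = - v$ ($M{\left(v \right)} = 0 - v = - v$)
$- 6 M{\left(5 \right)} + U{\left(3,-10 \right)} = - 6 \left(\left(-1\right) 5\right) + \left(-10 + 3\right) = \left(-6\right) \left(-5\right) - 7 = 30 - 7 = 23$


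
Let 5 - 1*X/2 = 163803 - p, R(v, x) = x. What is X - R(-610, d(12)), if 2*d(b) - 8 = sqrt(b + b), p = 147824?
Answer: -31952 - sqrt(6) ≈ -31954.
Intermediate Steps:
d(b) = 4 + sqrt(2)*sqrt(b)/2 (d(b) = 4 + sqrt(b + b)/2 = 4 + sqrt(2*b)/2 = 4 + (sqrt(2)*sqrt(b))/2 = 4 + sqrt(2)*sqrt(b)/2)
X = -31948 (X = 10 - 2*(163803 - 1*147824) = 10 - 2*(163803 - 147824) = 10 - 2*15979 = 10 - 31958 = -31948)
X - R(-610, d(12)) = -31948 - (4 + sqrt(2)*sqrt(12)/2) = -31948 - (4 + sqrt(2)*(2*sqrt(3))/2) = -31948 - (4 + sqrt(6)) = -31948 + (-4 - sqrt(6)) = -31952 - sqrt(6)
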